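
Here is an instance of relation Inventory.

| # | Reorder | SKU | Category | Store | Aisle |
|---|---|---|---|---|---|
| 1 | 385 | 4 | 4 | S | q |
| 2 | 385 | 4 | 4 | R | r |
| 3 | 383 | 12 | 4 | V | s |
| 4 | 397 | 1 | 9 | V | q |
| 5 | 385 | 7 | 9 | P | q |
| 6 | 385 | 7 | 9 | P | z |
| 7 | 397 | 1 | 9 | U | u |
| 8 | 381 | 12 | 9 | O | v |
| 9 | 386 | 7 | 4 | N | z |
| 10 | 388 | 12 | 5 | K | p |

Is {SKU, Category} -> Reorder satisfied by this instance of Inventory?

Yes

(SKU=4, Category=4): rows 1, 2 → Reorder = 385, 385 ✓
(SKU=12, Category=4): row 3 → Reorder = 383 ✓
(SKU=1, Category=9): rows 4, 7 → Reorder = 397, 397 ✓
(SKU=7, Category=9): rows 5, 6 → Reorder = 385, 385 ✓
(SKU=12, Category=9): row 8 → Reorder = 381 ✓
(SKU=7, Category=4): row 9 → Reorder = 386 ✓
(SKU=12, Category=5): row 10 → Reorder = 388 ✓
Every {SKU, Category} value is associated with a single Reorder value, so {SKU, Category} -> Reorder holds.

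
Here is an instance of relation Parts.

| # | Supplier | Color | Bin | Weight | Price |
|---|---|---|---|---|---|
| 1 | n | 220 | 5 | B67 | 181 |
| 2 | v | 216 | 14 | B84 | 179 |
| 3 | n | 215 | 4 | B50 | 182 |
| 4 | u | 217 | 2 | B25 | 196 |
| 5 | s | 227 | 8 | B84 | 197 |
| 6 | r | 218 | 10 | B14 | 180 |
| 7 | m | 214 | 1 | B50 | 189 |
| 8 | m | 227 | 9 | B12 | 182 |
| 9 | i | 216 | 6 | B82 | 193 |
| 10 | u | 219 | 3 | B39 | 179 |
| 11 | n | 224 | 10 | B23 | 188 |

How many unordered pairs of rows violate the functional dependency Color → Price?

Color=216: violating pairs (2,9) — 1 pair.
Color=227: violating pairs (5,8) — 1 pair.

2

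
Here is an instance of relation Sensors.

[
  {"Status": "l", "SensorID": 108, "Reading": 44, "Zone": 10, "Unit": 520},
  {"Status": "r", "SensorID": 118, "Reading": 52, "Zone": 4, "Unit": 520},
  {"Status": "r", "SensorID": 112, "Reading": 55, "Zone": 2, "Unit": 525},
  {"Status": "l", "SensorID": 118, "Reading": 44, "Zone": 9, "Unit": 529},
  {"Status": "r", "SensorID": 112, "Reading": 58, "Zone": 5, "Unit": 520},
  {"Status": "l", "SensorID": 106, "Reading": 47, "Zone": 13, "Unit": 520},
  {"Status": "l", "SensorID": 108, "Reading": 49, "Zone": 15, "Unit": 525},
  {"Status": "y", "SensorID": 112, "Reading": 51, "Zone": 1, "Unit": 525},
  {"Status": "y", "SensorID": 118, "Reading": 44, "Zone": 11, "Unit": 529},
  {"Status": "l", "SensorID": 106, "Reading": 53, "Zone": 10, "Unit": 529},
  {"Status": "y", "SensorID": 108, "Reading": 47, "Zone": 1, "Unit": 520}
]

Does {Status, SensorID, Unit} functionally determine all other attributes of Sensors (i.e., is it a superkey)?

All 11 rows have distinct {Status, SensorID, Unit} values, so {Status, SensorID, Unit} → (all attributes) holds and {Status, SensorID, Unit} is a superkey.

Yes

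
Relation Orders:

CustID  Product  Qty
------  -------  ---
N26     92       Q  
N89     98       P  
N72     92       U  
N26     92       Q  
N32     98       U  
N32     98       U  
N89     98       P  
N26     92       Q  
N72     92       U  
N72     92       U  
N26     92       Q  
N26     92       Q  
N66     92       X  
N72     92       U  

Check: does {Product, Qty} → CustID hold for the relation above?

(Product=92, Qty=Q): 5 rows → CustID = N26, N26, N26, N26, N26 ✓
(Product=98, Qty=P): 2 rows → CustID = N89, N89 ✓
(Product=92, Qty=U): 4 rows → CustID = N72, N72, N72, N72 ✓
(Product=98, Qty=U): 2 rows → CustID = N32, N32 ✓
(Product=92, Qty=X): 1 row → CustID = N66 ✓
Every {Product, Qty} value is associated with a single CustID value, so {Product, Qty} → CustID holds.

Yes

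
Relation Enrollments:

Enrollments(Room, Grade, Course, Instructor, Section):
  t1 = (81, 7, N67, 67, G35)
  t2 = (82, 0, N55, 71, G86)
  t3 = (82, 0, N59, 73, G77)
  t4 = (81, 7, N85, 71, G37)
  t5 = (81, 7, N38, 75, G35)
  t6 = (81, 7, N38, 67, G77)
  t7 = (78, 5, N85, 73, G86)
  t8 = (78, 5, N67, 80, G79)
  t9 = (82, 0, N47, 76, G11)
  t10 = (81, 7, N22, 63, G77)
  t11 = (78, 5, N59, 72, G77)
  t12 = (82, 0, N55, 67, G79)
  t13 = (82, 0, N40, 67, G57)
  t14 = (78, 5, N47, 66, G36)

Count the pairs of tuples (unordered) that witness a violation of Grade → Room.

0

Grade=7: all 5 rows agree on Room — 0 pairs.
Grade=0: all 5 rows agree on Room — 0 pairs.
Grade=5: all 4 rows agree on Room — 0 pairs.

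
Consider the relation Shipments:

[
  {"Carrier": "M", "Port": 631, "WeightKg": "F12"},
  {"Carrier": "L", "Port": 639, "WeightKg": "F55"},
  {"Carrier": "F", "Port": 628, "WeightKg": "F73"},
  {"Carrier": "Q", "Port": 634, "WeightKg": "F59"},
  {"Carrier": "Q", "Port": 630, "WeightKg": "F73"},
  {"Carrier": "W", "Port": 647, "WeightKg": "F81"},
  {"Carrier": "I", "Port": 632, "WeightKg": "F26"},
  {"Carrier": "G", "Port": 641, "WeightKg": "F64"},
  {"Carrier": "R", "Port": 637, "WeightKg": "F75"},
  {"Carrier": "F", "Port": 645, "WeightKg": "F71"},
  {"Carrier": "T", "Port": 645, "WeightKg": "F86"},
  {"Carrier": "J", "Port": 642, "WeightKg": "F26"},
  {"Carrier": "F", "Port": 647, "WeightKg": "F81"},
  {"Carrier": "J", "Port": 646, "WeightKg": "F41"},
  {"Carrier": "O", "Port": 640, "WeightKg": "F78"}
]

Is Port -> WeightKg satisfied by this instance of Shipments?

No

Port=631: 1 row → WeightKg = F12 ✓
Port=639: 1 row → WeightKg = F55 ✓
Port=628: 1 row → WeightKg = F73 ✓
Port=634: 1 row → WeightKg = F59 ✓
Port=630: 1 row → WeightKg = F73 ✓
Port=647: 2 rows → WeightKg = F81, F81 ✓
Port=632: 1 row → WeightKg = F26 ✓
Port=641: 1 row → WeightKg = F64 ✓
Port=637: 1 row → WeightKg = F75 ✓
Port=645: 2 rows → WeightKg takes values {F71, F86} — violation
Port=642: 1 row → WeightKg = F26 ✓
Port=646: 1 row → WeightKg = F41 ✓
Port=640: 1 row → WeightKg = F78 ✓
Two rows agree on Port but differ on WeightKg, so Port -> WeightKg does not hold.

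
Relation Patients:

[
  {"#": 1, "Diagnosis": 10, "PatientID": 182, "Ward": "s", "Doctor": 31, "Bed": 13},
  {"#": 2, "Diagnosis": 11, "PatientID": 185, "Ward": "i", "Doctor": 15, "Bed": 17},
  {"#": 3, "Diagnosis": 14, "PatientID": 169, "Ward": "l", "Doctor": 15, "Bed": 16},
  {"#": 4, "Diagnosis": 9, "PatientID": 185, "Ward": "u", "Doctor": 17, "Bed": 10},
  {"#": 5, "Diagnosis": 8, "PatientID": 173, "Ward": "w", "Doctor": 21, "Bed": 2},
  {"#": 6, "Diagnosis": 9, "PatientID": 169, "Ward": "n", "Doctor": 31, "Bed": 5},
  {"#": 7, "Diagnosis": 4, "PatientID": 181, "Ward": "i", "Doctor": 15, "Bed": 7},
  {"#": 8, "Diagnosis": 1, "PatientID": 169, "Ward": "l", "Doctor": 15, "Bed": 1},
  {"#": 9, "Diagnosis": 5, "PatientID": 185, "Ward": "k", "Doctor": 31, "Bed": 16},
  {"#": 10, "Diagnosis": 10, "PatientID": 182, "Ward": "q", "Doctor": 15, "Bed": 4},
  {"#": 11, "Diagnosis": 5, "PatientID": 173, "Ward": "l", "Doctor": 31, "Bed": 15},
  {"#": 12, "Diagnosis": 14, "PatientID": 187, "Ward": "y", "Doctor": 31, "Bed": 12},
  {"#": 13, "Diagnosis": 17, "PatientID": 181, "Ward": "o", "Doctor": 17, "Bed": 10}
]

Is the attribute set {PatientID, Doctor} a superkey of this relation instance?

Rows 3 and 8 have the same {PatientID, Doctor} value (PatientID=169, Doctor=15) but are distinct tuples, so {PatientID, Doctor} does not determine every attribute — not a superkey.

No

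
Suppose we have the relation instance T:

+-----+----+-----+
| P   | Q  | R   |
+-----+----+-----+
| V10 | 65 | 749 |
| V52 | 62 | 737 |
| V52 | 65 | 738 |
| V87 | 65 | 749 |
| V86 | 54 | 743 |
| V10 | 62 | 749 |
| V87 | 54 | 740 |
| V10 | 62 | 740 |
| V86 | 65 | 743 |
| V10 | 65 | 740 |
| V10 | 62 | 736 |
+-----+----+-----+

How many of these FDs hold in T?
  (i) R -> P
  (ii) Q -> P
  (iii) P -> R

(i) R -> P: R=749: 3 rows → P takes values {V10, V87} — violation; R=740: 3 rows → P takes values {V87, V10} — violation — fails.
(ii) Q -> P: Q=65: 5 rows → P takes values {V10, V52, V87, V86} — violation; Q=62: 4 rows → P takes values {V52, V10} — violation; Q=54: 2 rows → P takes values {V86, V87} — violation — fails.
(iii) P -> R: P=V10: 5 rows → R takes values {749, 740, 736} — violation; P=V52: 2 rows → R takes values {737, 738} — violation; P=V87: 2 rows → R takes values {749, 740} — violation — fails.
None of the 3 dependencies hold.

0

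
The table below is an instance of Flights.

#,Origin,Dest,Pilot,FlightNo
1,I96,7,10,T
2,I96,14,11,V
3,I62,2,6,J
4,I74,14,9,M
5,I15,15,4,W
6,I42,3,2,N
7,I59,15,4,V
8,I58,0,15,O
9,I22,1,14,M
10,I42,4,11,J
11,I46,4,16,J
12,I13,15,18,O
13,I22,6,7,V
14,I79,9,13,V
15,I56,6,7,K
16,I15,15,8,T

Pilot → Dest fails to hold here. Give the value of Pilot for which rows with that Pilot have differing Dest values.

11

Pilot=10: row 1 → Dest = 7 ✓
Pilot=11: rows 2, 10 → Dest takes values {14, 4} — violation
Pilot=6: row 3 → Dest = 2 ✓
Pilot=9: row 4 → Dest = 14 ✓
Pilot=4: rows 5, 7 → Dest = 15, 15 ✓
Pilot=2: row 6 → Dest = 3 ✓
Pilot=15: row 8 → Dest = 0 ✓
Pilot=14: row 9 → Dest = 1 ✓
Pilot=16: row 11 → Dest = 4 ✓
Pilot=18: row 12 → Dest = 15 ✓
Pilot=7: rows 13, 15 → Dest = 6, 6 ✓
Pilot=13: row 14 → Dest = 9 ✓
Pilot=8: row 16 → Dest = 15 ✓
The only Pilot value with inconsistent Dest is Pilot=11.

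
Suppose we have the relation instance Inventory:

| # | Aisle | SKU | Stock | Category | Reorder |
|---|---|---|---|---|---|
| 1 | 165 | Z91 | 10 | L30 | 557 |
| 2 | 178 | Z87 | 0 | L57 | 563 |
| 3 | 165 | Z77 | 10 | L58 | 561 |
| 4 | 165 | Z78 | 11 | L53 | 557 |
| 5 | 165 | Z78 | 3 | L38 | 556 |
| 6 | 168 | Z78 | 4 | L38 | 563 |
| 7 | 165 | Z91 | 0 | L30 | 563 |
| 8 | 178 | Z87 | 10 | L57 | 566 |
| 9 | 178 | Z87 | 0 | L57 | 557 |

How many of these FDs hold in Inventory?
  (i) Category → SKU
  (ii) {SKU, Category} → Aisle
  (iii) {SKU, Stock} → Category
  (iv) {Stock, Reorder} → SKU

2

(i) Category → SKU: every LHS value maps to a single RHS value — holds.
(ii) {SKU, Category} → Aisle: (SKU=Z78, Category=L38): rows 5, 6 → Aisle takes values {165, 168} — violation — fails.
(iii) {SKU, Stock} → Category: every LHS value maps to a single RHS value — holds.
(iv) {Stock, Reorder} → SKU: (Stock=0, Reorder=563): rows 2, 7 → SKU takes values {Z87, Z91} — violation — fails.
2 of the 4 dependencies hold.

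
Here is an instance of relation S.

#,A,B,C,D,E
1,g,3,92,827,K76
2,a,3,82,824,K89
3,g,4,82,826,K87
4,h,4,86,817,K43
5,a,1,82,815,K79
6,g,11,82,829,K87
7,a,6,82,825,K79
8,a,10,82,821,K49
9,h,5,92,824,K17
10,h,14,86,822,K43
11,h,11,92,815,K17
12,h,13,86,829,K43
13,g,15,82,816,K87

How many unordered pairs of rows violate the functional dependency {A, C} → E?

5

(A=a, C=82): violating pairs (2,5), (2,7), (2,8), (5,8), (7,8) — 5 pairs.
(A=g, C=82): all 3 rows agree on E — 0 pairs.
(A=h, C=86): all 3 rows agree on E — 0 pairs.
(A=h, C=92): all 2 rows agree on E — 0 pairs.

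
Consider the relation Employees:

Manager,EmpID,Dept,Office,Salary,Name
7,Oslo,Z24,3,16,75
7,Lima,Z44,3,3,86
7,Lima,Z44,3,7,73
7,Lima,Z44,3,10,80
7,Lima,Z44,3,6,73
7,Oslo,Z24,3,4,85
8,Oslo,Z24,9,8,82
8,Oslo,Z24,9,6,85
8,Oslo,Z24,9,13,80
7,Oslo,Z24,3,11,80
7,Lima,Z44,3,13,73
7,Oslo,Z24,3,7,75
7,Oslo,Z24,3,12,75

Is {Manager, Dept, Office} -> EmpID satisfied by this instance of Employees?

(Manager=7, Dept=Z24, Office=3): 5 rows → EmpID = Oslo, Oslo, Oslo, Oslo, Oslo ✓
(Manager=7, Dept=Z44, Office=3): 5 rows → EmpID = Lima, Lima, Lima, Lima, Lima ✓
(Manager=8, Dept=Z24, Office=9): 3 rows → EmpID = Oslo, Oslo, Oslo ✓
Every {Manager, Dept, Office} value is associated with a single EmpID value, so {Manager, Dept, Office} -> EmpID holds.

Yes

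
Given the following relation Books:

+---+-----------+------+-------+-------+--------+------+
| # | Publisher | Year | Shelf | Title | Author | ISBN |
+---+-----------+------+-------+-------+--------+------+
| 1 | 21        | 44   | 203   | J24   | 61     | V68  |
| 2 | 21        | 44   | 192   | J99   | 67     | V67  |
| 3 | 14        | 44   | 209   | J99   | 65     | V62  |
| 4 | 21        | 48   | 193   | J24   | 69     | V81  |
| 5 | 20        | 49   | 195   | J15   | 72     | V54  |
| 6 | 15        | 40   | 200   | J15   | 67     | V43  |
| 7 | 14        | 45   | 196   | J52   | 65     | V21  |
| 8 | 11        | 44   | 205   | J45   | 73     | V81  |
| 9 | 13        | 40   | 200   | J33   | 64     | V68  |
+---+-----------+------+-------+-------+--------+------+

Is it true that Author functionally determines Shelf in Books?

No

Author=61: row 1 → Shelf = 203 ✓
Author=67: rows 2, 6 → Shelf takes values {192, 200} — violation
Author=65: rows 3, 7 → Shelf takes values {209, 196} — violation
Author=69: row 4 → Shelf = 193 ✓
Author=72: row 5 → Shelf = 195 ✓
Author=73: row 8 → Shelf = 205 ✓
Author=64: row 9 → Shelf = 200 ✓
Two rows agree on Author but differ on Shelf, so Author → Shelf does not hold.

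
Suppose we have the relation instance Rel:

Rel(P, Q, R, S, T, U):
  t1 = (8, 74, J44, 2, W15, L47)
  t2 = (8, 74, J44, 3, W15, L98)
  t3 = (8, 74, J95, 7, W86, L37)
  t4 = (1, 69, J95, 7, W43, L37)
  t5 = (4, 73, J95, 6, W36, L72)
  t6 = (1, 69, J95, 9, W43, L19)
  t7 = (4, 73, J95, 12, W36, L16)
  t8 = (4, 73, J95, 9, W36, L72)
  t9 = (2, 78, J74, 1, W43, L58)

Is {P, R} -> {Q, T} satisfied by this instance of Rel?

Yes

(P=8, R=J44): rows 1, 2 → {Q,T} = (74, W15), (74, W15) ✓
(P=8, R=J95): row 3 → {Q,T} = (74, W86) ✓
(P=1, R=J95): rows 4, 6 → {Q,T} = (69, W43), (69, W43) ✓
(P=4, R=J95): rows 5, 7, 8 → {Q,T} = (73, W36), (73, W36), (73, W36) ✓
(P=2, R=J74): row 9 → {Q,T} = (78, W43) ✓
Every {P, R} value is associated with a single {Q, T} value, so {P, R} -> {Q, T} holds.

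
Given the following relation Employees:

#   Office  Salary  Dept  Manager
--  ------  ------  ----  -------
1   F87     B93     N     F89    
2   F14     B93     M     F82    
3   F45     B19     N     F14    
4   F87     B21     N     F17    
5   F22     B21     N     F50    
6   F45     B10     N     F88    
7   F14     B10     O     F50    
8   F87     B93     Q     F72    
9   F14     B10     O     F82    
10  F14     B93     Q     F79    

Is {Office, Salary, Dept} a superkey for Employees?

Rows 7 and 9 have the same {Office, Salary, Dept} value (Office=F14, Salary=B10, Dept=O) but are distinct tuples, so {Office, Salary, Dept} does not determine every attribute — not a superkey.

No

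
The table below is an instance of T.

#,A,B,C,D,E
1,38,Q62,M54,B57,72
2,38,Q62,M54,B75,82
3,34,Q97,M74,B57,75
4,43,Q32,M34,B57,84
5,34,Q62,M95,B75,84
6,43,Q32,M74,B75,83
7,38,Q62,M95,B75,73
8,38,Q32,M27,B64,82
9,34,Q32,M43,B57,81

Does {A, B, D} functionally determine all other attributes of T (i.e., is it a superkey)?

Rows 2 and 7 have the same {A, B, D} value (A=38, B=Q62, D=B75) but are distinct tuples, so {A, B, D} does not determine every attribute — not a superkey.

No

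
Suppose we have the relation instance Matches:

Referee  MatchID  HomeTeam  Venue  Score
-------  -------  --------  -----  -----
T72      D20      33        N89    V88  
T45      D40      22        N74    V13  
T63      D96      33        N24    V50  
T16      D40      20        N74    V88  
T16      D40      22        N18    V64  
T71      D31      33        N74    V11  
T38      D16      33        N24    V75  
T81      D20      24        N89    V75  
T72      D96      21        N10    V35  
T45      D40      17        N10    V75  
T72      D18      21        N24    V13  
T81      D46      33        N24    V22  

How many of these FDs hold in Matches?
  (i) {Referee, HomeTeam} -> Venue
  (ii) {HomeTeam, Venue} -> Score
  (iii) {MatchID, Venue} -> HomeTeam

(i) {Referee, HomeTeam} -> Venue: (Referee=T72, HomeTeam=21): 2 rows → Venue takes values {N10, N24} — violation — fails.
(ii) {HomeTeam, Venue} -> Score: (HomeTeam=33, Venue=N24): 3 rows → Score takes values {V50, V75, V22} — violation — fails.
(iii) {MatchID, Venue} -> HomeTeam: (MatchID=D20, Venue=N89): 2 rows → HomeTeam takes values {33, 24} — violation; (MatchID=D40, Venue=N74): 2 rows → HomeTeam takes values {22, 20} — violation — fails.
None of the 3 dependencies hold.

0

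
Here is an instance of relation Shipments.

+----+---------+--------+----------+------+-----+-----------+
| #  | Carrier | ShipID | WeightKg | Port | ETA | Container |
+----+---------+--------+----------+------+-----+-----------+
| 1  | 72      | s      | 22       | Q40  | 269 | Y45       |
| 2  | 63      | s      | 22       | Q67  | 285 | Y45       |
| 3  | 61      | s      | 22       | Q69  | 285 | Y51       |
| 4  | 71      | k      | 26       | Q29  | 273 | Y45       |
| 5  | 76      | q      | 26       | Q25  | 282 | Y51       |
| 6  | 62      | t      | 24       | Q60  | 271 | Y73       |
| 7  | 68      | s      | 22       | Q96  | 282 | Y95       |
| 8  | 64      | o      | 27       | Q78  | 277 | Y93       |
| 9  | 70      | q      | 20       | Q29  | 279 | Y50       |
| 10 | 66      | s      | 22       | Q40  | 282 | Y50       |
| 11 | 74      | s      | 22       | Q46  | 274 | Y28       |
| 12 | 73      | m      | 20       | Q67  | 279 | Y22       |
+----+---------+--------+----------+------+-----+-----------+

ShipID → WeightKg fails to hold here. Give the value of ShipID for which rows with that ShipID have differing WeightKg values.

ShipID=s: rows 1, 2, 3, 7, 10, 11 → WeightKg = 22, 22, 22, 22, 22, 22 ✓
ShipID=k: row 4 → WeightKg = 26 ✓
ShipID=q: rows 5, 9 → WeightKg takes values {26, 20} — violation
ShipID=t: row 6 → WeightKg = 24 ✓
ShipID=o: row 8 → WeightKg = 27 ✓
ShipID=m: row 12 → WeightKg = 20 ✓
The only ShipID value with inconsistent WeightKg is ShipID=q.

q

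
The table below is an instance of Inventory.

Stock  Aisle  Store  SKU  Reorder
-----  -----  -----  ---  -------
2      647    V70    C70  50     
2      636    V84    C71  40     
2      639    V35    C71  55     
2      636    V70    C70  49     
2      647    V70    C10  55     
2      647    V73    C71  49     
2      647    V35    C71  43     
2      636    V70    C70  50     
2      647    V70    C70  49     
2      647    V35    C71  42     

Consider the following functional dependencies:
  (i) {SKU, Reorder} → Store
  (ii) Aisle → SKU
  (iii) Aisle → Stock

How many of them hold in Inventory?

2

(i) {SKU, Reorder} → Store: every LHS value maps to a single RHS value — holds.
(ii) Aisle → SKU: Aisle=647: 6 rows → SKU takes values {C70, C10, C71} — violation; Aisle=636: 3 rows → SKU takes values {C71, C70} — violation — fails.
(iii) Aisle → Stock: every LHS value maps to a single RHS value — holds.
2 of the 3 dependencies hold.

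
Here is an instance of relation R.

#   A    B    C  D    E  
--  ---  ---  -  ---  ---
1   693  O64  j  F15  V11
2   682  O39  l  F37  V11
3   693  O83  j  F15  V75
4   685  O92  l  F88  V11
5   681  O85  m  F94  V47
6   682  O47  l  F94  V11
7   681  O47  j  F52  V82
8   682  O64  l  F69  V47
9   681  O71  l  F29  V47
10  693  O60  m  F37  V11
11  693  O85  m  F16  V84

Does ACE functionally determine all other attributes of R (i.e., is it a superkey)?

Rows 2 and 6 have the same ACE value (A=682, C=l, E=V11) but are distinct tuples, so ACE does not determine every attribute — not a superkey.

No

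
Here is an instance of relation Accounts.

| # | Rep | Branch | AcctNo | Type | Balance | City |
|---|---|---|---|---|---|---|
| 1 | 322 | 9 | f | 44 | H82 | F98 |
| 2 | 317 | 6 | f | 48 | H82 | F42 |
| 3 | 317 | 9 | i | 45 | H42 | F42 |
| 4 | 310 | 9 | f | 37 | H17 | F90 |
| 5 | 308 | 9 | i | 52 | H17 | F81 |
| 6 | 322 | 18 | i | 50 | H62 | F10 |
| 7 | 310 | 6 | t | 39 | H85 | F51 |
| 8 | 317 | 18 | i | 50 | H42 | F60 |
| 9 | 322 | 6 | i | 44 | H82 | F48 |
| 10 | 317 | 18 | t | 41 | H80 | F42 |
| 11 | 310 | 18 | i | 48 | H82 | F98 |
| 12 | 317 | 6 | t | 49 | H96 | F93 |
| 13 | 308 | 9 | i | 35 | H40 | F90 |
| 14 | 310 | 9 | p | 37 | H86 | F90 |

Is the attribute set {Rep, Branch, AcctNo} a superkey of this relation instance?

Rows 5 and 13 have the same {Rep, Branch, AcctNo} value (Rep=308, Branch=9, AcctNo=i) but are distinct tuples, so {Rep, Branch, AcctNo} does not determine every attribute — not a superkey.

No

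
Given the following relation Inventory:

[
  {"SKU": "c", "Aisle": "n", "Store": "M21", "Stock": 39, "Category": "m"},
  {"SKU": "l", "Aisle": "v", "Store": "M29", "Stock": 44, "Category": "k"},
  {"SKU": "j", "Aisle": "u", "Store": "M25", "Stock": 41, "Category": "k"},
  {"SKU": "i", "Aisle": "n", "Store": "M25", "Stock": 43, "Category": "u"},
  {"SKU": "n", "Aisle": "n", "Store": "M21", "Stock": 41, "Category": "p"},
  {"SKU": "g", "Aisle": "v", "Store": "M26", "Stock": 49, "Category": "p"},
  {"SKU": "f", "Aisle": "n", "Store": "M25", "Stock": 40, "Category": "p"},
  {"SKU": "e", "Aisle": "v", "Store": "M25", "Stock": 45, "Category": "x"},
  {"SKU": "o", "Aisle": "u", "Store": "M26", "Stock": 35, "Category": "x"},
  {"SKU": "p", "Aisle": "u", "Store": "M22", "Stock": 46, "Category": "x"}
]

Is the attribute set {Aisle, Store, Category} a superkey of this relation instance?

All 10 rows have distinct {Aisle, Store, Category} values, so {Aisle, Store, Category} → (all attributes) holds and {Aisle, Store, Category} is a superkey.

Yes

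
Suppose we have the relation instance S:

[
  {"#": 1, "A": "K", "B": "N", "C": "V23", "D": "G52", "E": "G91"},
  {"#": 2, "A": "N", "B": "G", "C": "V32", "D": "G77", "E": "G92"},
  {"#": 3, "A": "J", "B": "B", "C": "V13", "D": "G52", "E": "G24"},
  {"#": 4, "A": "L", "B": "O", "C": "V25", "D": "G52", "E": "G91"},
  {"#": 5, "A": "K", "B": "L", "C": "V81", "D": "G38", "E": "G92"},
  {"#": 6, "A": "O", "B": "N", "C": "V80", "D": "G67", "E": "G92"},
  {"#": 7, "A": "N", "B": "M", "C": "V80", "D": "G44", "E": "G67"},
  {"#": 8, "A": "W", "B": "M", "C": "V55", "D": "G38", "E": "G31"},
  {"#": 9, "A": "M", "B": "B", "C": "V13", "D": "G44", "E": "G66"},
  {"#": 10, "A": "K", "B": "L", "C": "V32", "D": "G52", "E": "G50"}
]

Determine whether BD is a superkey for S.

All 10 rows have distinct BD values, so BD → (all attributes) holds and BD is a superkey.

Yes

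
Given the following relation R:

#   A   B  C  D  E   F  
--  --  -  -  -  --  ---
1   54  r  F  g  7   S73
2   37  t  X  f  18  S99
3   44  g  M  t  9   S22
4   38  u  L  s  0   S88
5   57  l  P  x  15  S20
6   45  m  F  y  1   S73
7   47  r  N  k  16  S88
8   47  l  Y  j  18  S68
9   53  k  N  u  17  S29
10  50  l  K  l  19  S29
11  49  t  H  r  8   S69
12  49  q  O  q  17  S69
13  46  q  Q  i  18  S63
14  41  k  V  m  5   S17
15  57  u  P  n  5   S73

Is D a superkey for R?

All 15 rows have distinct D values, so D → (all attributes) holds and D is a superkey.

Yes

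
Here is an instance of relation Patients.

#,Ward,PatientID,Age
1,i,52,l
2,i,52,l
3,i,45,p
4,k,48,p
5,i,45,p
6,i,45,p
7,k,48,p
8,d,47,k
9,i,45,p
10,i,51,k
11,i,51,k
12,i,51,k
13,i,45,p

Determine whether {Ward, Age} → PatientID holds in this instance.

Yes

(Ward=i, Age=l): rows 1, 2 → PatientID = 52, 52 ✓
(Ward=i, Age=p): rows 3, 5, 6, 9, 13 → PatientID = 45, 45, 45, 45, 45 ✓
(Ward=k, Age=p): rows 4, 7 → PatientID = 48, 48 ✓
(Ward=d, Age=k): row 8 → PatientID = 47 ✓
(Ward=i, Age=k): rows 10, 11, 12 → PatientID = 51, 51, 51 ✓
Every {Ward, Age} value is associated with a single PatientID value, so {Ward, Age} → PatientID holds.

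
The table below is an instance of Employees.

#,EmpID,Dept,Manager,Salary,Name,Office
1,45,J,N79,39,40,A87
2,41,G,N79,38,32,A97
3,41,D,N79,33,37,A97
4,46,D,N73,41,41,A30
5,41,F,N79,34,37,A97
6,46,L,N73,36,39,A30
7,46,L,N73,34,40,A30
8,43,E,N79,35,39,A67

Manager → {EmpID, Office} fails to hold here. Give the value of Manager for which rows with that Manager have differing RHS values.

Manager=N79: rows 1, 2, 3, 5, 8 → {EmpID,Office} takes values {(45, A87), (41, A97), (43, A67)} — violation
Manager=N73: rows 4, 6, 7 → {EmpID,Office} = (46, A30), (46, A30), (46, A30) ✓
The only Manager value with inconsistent RHS is Manager=N79.

N79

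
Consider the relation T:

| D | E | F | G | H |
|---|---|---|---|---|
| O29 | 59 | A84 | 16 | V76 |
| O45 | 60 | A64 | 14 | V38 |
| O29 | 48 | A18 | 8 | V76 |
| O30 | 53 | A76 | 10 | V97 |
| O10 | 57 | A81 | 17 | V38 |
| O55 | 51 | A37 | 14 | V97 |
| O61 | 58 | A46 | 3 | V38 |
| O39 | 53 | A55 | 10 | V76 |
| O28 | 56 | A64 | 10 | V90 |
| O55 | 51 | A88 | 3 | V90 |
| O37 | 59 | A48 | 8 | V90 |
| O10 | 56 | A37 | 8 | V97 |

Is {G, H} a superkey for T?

Yes

All 12 rows have distinct {G, H} values, so {G, H} → (all attributes) holds and {G, H} is a superkey.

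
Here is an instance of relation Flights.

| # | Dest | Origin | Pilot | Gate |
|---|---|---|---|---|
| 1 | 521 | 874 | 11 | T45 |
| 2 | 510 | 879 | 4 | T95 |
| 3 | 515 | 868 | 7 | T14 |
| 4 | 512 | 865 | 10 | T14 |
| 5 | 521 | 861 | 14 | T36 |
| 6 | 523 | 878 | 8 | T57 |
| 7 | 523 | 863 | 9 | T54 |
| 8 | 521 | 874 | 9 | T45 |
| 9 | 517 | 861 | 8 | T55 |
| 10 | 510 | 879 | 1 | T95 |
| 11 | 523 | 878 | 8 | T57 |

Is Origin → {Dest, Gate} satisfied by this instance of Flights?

Origin=874: rows 1, 8 → {Dest,Gate} = (521, T45), (521, T45) ✓
Origin=879: rows 2, 10 → {Dest,Gate} = (510, T95), (510, T95) ✓
Origin=868: row 3 → {Dest,Gate} = (515, T14) ✓
Origin=865: row 4 → {Dest,Gate} = (512, T14) ✓
Origin=861: rows 5, 9 → {Dest,Gate} takes values {(521, T36), (517, T55)} — violation
Origin=878: rows 6, 11 → {Dest,Gate} = (523, T57), (523, T57) ✓
Origin=863: row 7 → {Dest,Gate} = (523, T54) ✓
Two rows agree on Origin but differ on {Dest, Gate}, so Origin → {Dest, Gate} does not hold.

No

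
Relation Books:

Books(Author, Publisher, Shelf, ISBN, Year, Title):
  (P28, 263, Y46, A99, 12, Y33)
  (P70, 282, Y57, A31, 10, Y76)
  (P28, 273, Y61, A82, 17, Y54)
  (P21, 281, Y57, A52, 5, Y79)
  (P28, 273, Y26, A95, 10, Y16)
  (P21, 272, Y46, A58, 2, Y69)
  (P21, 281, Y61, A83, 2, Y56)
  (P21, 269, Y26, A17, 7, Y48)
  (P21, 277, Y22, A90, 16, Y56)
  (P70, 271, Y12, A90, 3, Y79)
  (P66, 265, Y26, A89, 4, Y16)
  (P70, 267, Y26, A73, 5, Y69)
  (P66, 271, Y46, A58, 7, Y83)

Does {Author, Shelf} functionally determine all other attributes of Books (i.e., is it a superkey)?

Yes

All 13 rows have distinct {Author, Shelf} values, so {Author, Shelf} → (all attributes) holds and {Author, Shelf} is a superkey.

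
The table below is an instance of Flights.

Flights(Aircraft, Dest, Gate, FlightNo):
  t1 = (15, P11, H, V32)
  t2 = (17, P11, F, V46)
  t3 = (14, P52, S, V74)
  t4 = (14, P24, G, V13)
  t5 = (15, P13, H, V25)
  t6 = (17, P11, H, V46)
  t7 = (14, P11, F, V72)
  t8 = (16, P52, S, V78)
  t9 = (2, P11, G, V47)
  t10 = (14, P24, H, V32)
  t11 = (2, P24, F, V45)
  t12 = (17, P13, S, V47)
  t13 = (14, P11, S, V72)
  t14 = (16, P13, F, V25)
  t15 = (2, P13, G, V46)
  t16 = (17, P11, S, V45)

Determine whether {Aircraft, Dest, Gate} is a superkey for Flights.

All 16 rows have distinct {Aircraft, Dest, Gate} values, so {Aircraft, Dest, Gate} → (all attributes) holds and {Aircraft, Dest, Gate} is a superkey.

Yes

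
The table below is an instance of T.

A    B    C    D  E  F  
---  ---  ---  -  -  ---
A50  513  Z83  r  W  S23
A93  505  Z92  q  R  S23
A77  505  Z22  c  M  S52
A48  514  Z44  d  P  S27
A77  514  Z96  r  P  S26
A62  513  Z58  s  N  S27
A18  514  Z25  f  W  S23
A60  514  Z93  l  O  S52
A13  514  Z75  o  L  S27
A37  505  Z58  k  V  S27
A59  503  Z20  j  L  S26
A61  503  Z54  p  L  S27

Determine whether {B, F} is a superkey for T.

No

Two distinct rows share (B=514, F=S27), so {B, F} does not determine every attribute — not a superkey.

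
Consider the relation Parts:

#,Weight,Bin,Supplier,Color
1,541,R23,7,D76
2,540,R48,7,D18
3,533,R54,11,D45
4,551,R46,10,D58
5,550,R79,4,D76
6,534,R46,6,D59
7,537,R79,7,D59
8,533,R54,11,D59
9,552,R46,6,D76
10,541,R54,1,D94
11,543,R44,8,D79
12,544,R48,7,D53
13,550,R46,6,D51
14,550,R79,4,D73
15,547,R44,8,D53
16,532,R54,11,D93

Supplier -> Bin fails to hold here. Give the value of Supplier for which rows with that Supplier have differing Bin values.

Supplier=7: rows 1, 2, 7, 12 → Bin takes values {R23, R48, R79} — violation
Supplier=11: rows 3, 8, 16 → Bin = R54, R54, R54 ✓
Supplier=10: row 4 → Bin = R46 ✓
Supplier=4: rows 5, 14 → Bin = R79, R79 ✓
Supplier=6: rows 6, 9, 13 → Bin = R46, R46, R46 ✓
Supplier=1: row 10 → Bin = R54 ✓
Supplier=8: rows 11, 15 → Bin = R44, R44 ✓
The only Supplier value with inconsistent Bin is Supplier=7.

7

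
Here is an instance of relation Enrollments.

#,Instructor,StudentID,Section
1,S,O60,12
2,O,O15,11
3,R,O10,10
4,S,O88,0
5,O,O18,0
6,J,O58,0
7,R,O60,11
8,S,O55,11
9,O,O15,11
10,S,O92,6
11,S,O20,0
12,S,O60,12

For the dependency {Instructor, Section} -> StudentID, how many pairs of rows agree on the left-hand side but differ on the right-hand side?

1

(Instructor=S, Section=12): all 2 rows agree on StudentID — 0 pairs.
(Instructor=O, Section=11): all 2 rows agree on StudentID — 0 pairs.
(Instructor=S, Section=0): violating pairs (4,11) — 1 pair.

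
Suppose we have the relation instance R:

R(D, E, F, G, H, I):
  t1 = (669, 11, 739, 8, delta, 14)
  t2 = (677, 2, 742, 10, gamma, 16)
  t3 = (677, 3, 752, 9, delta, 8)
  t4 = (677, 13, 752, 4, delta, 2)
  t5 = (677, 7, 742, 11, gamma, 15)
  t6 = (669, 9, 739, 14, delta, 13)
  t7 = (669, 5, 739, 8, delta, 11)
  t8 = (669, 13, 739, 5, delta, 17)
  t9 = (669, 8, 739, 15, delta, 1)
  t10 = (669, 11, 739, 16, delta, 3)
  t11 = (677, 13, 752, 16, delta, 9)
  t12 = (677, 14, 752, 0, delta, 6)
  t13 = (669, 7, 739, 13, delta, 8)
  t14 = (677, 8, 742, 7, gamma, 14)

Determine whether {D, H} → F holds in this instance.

Yes

(D=669, H=delta): rows 1, 6, 7, 8, 9, 10, 13 → F = 739, 739, 739, 739, 739, 739, 739 ✓
(D=677, H=gamma): rows 2, 5, 14 → F = 742, 742, 742 ✓
(D=677, H=delta): rows 3, 4, 11, 12 → F = 752, 752, 752, 752 ✓
Every {D, H} value is associated with a single F value, so {D, H} → F holds.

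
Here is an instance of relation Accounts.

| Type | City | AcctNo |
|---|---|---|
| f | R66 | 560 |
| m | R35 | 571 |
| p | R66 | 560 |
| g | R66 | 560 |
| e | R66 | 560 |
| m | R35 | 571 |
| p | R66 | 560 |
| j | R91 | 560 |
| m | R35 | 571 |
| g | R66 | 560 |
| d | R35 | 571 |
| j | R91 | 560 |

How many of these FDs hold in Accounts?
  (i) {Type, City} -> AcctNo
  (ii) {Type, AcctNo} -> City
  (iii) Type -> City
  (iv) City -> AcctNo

(i) {Type, City} -> AcctNo: every LHS value maps to a single RHS value — holds.
(ii) {Type, AcctNo} -> City: every LHS value maps to a single RHS value — holds.
(iii) Type -> City: every LHS value maps to a single RHS value — holds.
(iv) City -> AcctNo: every LHS value maps to a single RHS value — holds.
4 of the 4 dependencies hold.

4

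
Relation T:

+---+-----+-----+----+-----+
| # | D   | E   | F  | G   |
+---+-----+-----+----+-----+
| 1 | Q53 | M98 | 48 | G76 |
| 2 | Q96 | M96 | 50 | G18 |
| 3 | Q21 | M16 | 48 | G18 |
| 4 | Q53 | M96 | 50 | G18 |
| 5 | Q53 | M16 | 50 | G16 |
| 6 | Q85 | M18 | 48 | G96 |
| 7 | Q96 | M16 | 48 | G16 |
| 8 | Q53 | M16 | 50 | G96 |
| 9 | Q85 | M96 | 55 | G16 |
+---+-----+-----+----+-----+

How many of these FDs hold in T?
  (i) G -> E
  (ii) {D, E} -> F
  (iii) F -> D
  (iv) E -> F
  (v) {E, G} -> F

(i) G -> E: G=G18: rows 2, 3, 4 → E takes values {M96, M16} — violation; G=G16: rows 5, 7, 9 → E takes values {M16, M96} — violation; G=G96: rows 6, 8 → E takes values {M18, M16} — violation — fails.
(ii) {D, E} -> F: every LHS value maps to a single RHS value — holds.
(iii) F -> D: F=48: rows 1, 3, 6, 7 → D takes values {Q53, Q21, Q85, Q96} — violation; F=50: rows 2, 4, 5, 8 → D takes values {Q96, Q53} — violation — fails.
(iv) E -> F: E=M96: rows 2, 4, 9 → F takes values {50, 55} — violation; E=M16: rows 3, 5, 7, 8 → F takes values {48, 50} — violation — fails.
(v) {E, G} -> F: (E=M16, G=G16): rows 5, 7 → F takes values {50, 48} — violation — fails.
1 of the 5 dependencies holds.

1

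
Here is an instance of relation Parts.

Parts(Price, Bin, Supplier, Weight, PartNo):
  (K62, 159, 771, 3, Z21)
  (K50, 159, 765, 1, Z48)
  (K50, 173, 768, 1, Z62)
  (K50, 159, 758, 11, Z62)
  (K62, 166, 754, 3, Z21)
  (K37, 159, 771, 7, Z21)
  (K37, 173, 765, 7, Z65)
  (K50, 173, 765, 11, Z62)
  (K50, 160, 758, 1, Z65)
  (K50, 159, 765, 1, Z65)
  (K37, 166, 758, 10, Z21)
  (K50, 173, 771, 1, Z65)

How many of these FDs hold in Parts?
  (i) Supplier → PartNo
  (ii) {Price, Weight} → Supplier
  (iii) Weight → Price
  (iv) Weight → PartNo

1

(i) Supplier → PartNo: Supplier=771: 3 rows → PartNo takes values {Z21, Z65} — violation; Supplier=765: 4 rows → PartNo takes values {Z48, Z65, Z62} — violation; Supplier=758: 3 rows → PartNo takes values {Z62, Z65, Z21} — violation — fails.
(ii) {Price, Weight} → Supplier: (Price=K62, Weight=3): 2 rows → Supplier takes values {771, 754} — violation; (Price=K50, Weight=1): 5 rows → Supplier takes values {765, 768, 758, 771} — violation; (Price=K50, Weight=11): 2 rows → Supplier takes values {758, 765} — violation; (Price=K37, Weight=7): 2 rows → Supplier takes values {771, 765} — violation — fails.
(iii) Weight → Price: every LHS value maps to a single RHS value — holds.
(iv) Weight → PartNo: Weight=1: 5 rows → PartNo takes values {Z48, Z62, Z65} — violation; Weight=7: 2 rows → PartNo takes values {Z21, Z65} — violation — fails.
1 of the 4 dependencies holds.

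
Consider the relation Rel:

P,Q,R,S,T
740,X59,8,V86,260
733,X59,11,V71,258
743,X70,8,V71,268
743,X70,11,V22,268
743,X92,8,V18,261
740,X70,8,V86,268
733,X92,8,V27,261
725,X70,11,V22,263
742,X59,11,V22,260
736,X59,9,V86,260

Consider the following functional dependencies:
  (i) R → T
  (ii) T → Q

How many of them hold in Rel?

(i) R → T: R=8: 5 rows → T takes values {260, 268, 261} — violation; R=11: 4 rows → T takes values {258, 268, 263, 260} — violation — fails.
(ii) T → Q: every LHS value maps to a single RHS value — holds.
1 of the 2 dependencies holds.

1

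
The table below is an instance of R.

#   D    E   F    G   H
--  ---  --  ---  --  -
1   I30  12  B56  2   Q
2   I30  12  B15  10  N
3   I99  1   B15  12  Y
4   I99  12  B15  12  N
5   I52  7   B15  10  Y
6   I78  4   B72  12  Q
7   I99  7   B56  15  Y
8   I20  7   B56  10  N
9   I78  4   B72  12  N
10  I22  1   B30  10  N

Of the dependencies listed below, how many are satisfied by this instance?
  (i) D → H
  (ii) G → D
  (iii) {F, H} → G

(i) D → H: D=I30: rows 1, 2 → H takes values {Q, N} — violation; D=I99: rows 3, 4, 7 → H takes values {Y, N} — violation; D=I78: rows 6, 9 → H takes values {Q, N} — violation — fails.
(ii) G → D: G=10: rows 2, 5, 8, 10 → D takes values {I30, I52, I20, I22} — violation; G=12: rows 3, 4, 6, 9 → D takes values {I99, I78} — violation — fails.
(iii) {F, H} → G: (F=B15, H=N): rows 2, 4 → G takes values {10, 12} — violation; (F=B15, H=Y): rows 3, 5 → G takes values {12, 10} — violation — fails.
None of the 3 dependencies hold.

0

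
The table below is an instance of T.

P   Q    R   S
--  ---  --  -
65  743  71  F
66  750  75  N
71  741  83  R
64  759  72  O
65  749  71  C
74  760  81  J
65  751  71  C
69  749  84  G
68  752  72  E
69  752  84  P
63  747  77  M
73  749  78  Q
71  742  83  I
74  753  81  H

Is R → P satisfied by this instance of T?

R=71: 3 rows → P = 65, 65, 65 ✓
R=75: 1 row → P = 66 ✓
R=83: 2 rows → P = 71, 71 ✓
R=72: 2 rows → P takes values {64, 68} — violation
R=81: 2 rows → P = 74, 74 ✓
R=84: 2 rows → P = 69, 69 ✓
R=77: 1 row → P = 63 ✓
R=78: 1 row → P = 73 ✓
Two rows agree on R but differ on P, so R → P does not hold.

No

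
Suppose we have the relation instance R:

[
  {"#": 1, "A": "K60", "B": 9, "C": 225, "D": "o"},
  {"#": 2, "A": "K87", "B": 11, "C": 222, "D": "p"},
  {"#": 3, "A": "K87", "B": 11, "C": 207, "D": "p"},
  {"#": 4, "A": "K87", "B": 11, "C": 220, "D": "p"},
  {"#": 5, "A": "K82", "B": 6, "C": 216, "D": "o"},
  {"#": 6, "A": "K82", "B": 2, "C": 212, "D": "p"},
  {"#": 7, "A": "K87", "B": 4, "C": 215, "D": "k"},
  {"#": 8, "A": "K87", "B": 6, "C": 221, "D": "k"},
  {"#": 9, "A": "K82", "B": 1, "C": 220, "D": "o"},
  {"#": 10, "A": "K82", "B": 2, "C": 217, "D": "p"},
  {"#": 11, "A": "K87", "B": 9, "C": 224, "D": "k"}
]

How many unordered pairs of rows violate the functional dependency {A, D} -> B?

(A=K87, D=p): all 3 rows agree on B — 0 pairs.
(A=K82, D=o): violating pairs (5,9) — 1 pair.
(A=K82, D=p): all 2 rows agree on B — 0 pairs.
(A=K87, D=k): violating pairs (7,8), (7,11), (8,11) — 3 pairs.

4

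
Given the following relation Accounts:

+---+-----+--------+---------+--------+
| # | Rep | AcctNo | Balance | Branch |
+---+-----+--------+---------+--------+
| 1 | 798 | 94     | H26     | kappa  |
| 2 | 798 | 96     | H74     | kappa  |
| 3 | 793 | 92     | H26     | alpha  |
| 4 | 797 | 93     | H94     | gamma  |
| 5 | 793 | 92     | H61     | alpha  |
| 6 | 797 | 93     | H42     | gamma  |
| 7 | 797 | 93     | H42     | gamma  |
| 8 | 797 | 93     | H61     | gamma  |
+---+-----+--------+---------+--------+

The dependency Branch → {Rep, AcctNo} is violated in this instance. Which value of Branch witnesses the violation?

Branch=kappa: rows 1, 2 → {Rep,AcctNo} takes values {(798, 94), (798, 96)} — violation
Branch=alpha: rows 3, 5 → {Rep,AcctNo} = (793, 92), (793, 92) ✓
Branch=gamma: rows 4, 6, 7, 8 → {Rep,AcctNo} = (797, 93), (797, 93), (797, 93), (797, 93) ✓
The only Branch value with inconsistent RHS is Branch=kappa.

kappa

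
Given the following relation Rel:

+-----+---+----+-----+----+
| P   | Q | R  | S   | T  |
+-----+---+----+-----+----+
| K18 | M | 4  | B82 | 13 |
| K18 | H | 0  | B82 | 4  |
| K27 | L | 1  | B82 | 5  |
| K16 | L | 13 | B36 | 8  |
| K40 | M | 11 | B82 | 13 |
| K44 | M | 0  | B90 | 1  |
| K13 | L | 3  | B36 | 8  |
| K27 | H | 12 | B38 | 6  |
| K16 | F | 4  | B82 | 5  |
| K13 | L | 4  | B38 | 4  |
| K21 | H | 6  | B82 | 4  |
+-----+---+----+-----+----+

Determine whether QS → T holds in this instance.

Yes

(Q=M, S=B82): 2 rows → T = 13, 13 ✓
(Q=H, S=B82): 2 rows → T = 4, 4 ✓
(Q=L, S=B82): 1 row → T = 5 ✓
(Q=L, S=B36): 2 rows → T = 8, 8 ✓
(Q=M, S=B90): 1 row → T = 1 ✓
(Q=H, S=B38): 1 row → T = 6 ✓
(Q=F, S=B82): 1 row → T = 5 ✓
(Q=L, S=B38): 1 row → T = 4 ✓
Every QS value is associated with a single T value, so QS → T holds.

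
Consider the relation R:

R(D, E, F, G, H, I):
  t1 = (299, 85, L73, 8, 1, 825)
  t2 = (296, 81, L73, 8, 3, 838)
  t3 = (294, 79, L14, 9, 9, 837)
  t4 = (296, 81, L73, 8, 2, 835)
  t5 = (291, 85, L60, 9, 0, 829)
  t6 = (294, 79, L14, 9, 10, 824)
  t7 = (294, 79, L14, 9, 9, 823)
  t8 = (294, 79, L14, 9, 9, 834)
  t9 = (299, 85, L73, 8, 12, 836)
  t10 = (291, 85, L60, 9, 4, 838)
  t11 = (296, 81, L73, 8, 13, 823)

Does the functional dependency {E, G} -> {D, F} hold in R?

(E=85, G=8): rows 1, 9 → {D,F} = (299, L73), (299, L73) ✓
(E=81, G=8): rows 2, 4, 11 → {D,F} = (296, L73), (296, L73), (296, L73) ✓
(E=79, G=9): rows 3, 6, 7, 8 → {D,F} = (294, L14), (294, L14), (294, L14), (294, L14) ✓
(E=85, G=9): rows 5, 10 → {D,F} = (291, L60), (291, L60) ✓
Every {E, G} value is associated with a single {D, F} value, so {E, G} -> {D, F} holds.

Yes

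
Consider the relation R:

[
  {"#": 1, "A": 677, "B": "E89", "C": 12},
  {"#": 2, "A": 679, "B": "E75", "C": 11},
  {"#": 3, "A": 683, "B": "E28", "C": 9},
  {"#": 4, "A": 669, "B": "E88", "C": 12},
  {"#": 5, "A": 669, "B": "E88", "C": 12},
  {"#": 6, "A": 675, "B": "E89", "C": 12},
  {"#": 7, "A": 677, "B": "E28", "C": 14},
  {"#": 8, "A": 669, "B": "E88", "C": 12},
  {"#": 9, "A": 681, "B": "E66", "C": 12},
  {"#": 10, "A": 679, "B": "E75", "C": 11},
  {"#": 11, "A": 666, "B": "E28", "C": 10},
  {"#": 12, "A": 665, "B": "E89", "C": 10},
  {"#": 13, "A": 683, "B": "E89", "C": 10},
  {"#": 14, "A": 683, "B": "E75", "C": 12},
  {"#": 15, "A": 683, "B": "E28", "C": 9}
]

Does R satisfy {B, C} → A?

(B=E89, C=12): rows 1, 6 → A takes values {677, 675} — violation
(B=E75, C=11): rows 2, 10 → A = 679, 679 ✓
(B=E28, C=9): rows 3, 15 → A = 683, 683 ✓
(B=E88, C=12): rows 4, 5, 8 → A = 669, 669, 669 ✓
(B=E28, C=14): row 7 → A = 677 ✓
(B=E66, C=12): row 9 → A = 681 ✓
(B=E28, C=10): row 11 → A = 666 ✓
(B=E89, C=10): rows 12, 13 → A takes values {665, 683} — violation
(B=E75, C=12): row 14 → A = 683 ✓
Two rows agree on {B, C} but differ on A, so {B, C} → A does not hold.

No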